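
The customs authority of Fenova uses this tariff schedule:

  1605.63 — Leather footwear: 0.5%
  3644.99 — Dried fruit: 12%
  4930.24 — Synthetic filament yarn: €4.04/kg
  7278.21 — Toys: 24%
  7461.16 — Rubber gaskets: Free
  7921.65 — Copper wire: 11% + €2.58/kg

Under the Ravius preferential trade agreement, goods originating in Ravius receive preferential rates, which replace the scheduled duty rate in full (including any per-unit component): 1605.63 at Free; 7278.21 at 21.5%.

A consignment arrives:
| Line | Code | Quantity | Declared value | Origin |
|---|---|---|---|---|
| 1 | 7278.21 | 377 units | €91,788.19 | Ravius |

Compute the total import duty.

€19,734.46

Line 1 (7278.21, Ravius, 377 units, €91,788.19):
Base rate for 7278.21 is 24%.
Origin Ravius qualifies under the Fenova–Ravius agreement and 7278.21 is covered: preferential rate 21.5% applies instead.
Duty = €91,788.19 × 21.5% = €19,734.46.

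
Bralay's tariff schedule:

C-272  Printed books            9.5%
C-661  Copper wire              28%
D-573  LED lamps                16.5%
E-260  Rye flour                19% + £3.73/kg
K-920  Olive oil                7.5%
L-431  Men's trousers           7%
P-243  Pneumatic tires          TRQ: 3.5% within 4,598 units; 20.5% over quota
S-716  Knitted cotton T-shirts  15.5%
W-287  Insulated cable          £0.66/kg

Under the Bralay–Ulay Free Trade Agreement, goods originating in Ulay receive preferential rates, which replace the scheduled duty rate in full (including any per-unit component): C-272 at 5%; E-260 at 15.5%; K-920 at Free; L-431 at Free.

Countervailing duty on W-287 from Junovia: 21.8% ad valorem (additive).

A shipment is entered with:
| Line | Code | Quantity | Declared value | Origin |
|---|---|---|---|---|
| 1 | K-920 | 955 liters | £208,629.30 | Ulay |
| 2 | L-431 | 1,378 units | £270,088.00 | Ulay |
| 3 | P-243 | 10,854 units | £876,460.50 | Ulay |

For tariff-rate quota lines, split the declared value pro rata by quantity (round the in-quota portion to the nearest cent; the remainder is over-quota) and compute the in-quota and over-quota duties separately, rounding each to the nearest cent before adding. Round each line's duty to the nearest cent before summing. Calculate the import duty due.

£116,555.36

Line 1 (K-920, Ulay, 955 liters, £208,629.30):
Base rate for K-920 is 7.5%.
Origin Ulay qualifies under the Bralay–Ulay agreement and K-920 is covered: preferential rate Free applies instead.
Duty = £208,629.30 × 0% = £0.00.
Line 2 (L-431, Ulay, 1,378 units, £270,088.00):
Base rate for L-431 is 7%.
Origin Ulay qualifies under the Bralay–Ulay agreement and L-431 is covered: preferential rate Free applies instead.
Duty = £270,088.00 × 0% = £0.00.
Line 3 (P-243, Ulay, 10,854 units, £876,460.50):
Code P-243 is under a tariff-rate quota (threshold 4,598 units). In-quota: 4,598 units at 3.5%; over-quota: 6,256 units at 20.5%.
Pro-rata value split: in-quota = £876,460.50 × 4,598/10,854 = £371,288.50; over-quota = £876,460.50 − £371,288.50 = £505,172.00.
In-quota duty = £371,288.50 × 3.5% = £12,995.10. Over-quota duty = £505,172.00 × 20.5% = £103,560.26.
Line duty = £12,995.10 + £103,560.26 = £116,555.36.
Total = £0.00 + £0.00 + £116,555.36 = £116,555.36.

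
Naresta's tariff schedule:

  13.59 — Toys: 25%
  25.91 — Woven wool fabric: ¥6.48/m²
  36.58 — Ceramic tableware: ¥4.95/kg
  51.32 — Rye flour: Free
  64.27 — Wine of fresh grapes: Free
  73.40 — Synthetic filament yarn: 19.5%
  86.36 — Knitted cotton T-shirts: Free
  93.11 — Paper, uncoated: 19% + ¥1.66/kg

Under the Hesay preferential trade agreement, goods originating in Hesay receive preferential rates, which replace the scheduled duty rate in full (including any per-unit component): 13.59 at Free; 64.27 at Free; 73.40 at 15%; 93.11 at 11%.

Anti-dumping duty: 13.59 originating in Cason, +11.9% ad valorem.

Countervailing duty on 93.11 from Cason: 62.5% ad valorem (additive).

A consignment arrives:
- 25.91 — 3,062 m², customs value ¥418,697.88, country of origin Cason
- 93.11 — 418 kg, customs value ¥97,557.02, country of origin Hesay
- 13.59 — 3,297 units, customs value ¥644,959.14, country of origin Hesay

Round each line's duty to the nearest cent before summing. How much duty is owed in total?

¥30,573.03

Line 1 (25.91, Cason, 3,062 m², ¥418,697.88):
Base rate for 25.91 is ¥6.48/m².
Duty = 3,062 × ¥6.48 = ¥19,841.76.
Line 2 (93.11, Hesay, 418 kg, ¥97,557.02):
Base rate for 93.11 is 19% + ¥1.66/kg.
Origin Hesay qualifies under the Naresta–Hesay agreement and 93.11 is covered: preferential rate 11% applies instead.
The additional-duty order on 93.11 targets Cason, not Hesay; it does not apply.
Duty = ¥97,557.02 × 11% = ¥10,731.27.
Line 3 (13.59, Hesay, 3,297 units, ¥644,959.14):
Base rate for 13.59 is 25%.
Origin Hesay qualifies under the Naresta–Hesay agreement and 13.59 is covered: preferential rate Free applies instead.
The additional-duty order on 13.59 targets Cason, not Hesay; it does not apply.
Duty = ¥644,959.14 × 0% = ¥0.00.
Total = ¥19,841.76 + ¥10,731.27 + ¥0.00 = ¥30,573.03.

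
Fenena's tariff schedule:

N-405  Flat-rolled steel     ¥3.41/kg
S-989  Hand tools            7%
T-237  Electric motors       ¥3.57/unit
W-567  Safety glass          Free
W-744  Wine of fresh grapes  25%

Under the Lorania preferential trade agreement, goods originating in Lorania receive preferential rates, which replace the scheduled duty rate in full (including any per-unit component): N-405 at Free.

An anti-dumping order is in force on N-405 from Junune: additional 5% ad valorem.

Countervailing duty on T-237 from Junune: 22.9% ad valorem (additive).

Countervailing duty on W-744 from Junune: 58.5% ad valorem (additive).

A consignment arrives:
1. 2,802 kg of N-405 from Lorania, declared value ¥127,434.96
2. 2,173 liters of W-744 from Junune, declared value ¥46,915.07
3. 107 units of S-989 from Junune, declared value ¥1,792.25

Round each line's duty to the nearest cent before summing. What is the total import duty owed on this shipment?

Line 1 (N-405, Lorania, 2,802 kg, ¥127,434.96):
Base rate for N-405 is ¥3.41/kg.
Origin Lorania qualifies under the Fenena–Lorania agreement and N-405 is covered: preferential rate Free applies instead.
The additional-duty order on N-405 targets Junune, not Lorania; it does not apply.
Duty = ¥127,434.96 × 0% = ¥0.00.
Line 2 (W-744, Junune, 2,173 liters, ¥46,915.07):
Base rate for W-744 is 25%.
Additional duty on W-744 from Junune: +58.5%. Applied ad valorem rate: 25% + 58.5% = 83.5%.
Duty = ¥46,915.07 × 83.5% = ¥39,174.08.
Line 3 (S-989, Junune, 107 units, ¥1,792.25):
Base rate for S-989 is 7%.
Duty = ¥1,792.25 × 7% = ¥125.46.
Total = ¥0.00 + ¥39,174.08 + ¥125.46 = ¥39,299.54.

¥39,299.54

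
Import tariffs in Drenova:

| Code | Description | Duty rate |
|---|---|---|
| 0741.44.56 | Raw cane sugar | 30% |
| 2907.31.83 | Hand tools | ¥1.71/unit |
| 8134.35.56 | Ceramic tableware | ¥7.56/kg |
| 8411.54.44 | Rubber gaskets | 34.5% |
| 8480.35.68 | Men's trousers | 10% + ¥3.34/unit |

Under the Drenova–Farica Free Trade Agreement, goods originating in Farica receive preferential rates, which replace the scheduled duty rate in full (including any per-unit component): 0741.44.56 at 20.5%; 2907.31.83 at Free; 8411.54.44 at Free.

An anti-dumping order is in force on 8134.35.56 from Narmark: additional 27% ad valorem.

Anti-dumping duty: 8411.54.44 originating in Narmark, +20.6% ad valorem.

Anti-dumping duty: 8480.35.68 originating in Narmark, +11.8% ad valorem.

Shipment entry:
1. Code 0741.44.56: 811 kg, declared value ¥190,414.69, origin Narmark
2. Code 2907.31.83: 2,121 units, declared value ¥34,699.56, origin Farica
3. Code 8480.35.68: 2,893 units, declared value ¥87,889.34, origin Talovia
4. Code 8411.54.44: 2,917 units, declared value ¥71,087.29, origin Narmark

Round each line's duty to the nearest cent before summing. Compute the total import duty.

Line 1 (0741.44.56, Narmark, 811 kg, ¥190,414.69):
Base rate for 0741.44.56 is 30%.
0741.44.56 has an FTA preferential rate, but origin Narmark is not Farica; base rate stands.
Duty = ¥190,414.69 × 30% = ¥57,124.41.
Line 2 (2907.31.83, Farica, 2,121 units, ¥34,699.56):
Base rate for 2907.31.83 is ¥1.71/unit.
Origin Farica qualifies under the Drenova–Farica agreement and 2907.31.83 is covered: preferential rate Free applies instead.
Duty = ¥34,699.56 × 0% = ¥0.00.
Line 3 (8480.35.68, Talovia, 2,893 units, ¥87,889.34):
Base rate for 8480.35.68 is 10% + ¥3.34/unit.
The additional-duty order on 8480.35.68 targets Narmark, not Talovia; it does not apply.
Duty = ¥87,889.34 × 10% + 2,893 × ¥3.34 = ¥18,451.55.
Line 4 (8411.54.44, Narmark, 2,917 units, ¥71,087.29):
Base rate for 8411.54.44 is 34.5%.
8411.54.44 has an FTA preferential rate, but origin Narmark is not Farica; base rate stands.
Additional duty on 8411.54.44 from Narmark: +20.6%. Applied ad valorem rate: 34.5% + 20.6% = 55.1%.
Duty = ¥71,087.29 × 55.1% = ¥39,169.10.
Total = ¥57,124.41 + ¥0.00 + ¥18,451.55 + ¥39,169.10 = ¥114,745.06.

¥114,745.06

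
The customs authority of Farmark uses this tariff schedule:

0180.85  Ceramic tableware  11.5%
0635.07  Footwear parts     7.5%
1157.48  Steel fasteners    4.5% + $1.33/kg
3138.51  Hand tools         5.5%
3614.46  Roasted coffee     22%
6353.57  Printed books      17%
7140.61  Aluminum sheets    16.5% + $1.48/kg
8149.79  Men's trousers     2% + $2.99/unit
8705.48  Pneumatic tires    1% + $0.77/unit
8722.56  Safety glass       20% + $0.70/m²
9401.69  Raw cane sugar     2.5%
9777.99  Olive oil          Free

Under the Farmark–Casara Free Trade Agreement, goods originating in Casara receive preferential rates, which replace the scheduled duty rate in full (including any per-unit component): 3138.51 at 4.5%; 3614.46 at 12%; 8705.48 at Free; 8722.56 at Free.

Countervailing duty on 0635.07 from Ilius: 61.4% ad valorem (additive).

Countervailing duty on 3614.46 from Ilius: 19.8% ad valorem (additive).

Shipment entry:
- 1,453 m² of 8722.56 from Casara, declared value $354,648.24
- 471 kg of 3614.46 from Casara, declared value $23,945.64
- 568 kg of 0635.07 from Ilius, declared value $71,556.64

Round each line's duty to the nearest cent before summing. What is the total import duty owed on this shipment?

$52,176.00

Line 1 (8722.56, Casara, 1,453 m², $354,648.24):
Base rate for 8722.56 is 20% + $0.70/m².
Origin Casara qualifies under the Farmark–Casara agreement and 8722.56 is covered: preferential rate Free applies instead.
Duty = $354,648.24 × 0% = $0.00.
Line 2 (3614.46, Casara, 471 kg, $23,945.64):
Base rate for 3614.46 is 22%.
Origin Casara qualifies under the Farmark–Casara agreement and 3614.46 is covered: preferential rate 12% applies instead.
The additional-duty order on 3614.46 targets Ilius, not Casara; it does not apply.
Duty = $23,945.64 × 12% = $2,873.48.
Line 3 (0635.07, Ilius, 568 kg, $71,556.64):
Base rate for 0635.07 is 7.5%.
Additional duty on 0635.07 from Ilius: +61.4%. Applied ad valorem rate: 7.5% + 61.4% = 68.9%.
Duty = $71,556.64 × 68.9% = $49,302.52.
Total = $0.00 + $2,873.48 + $49,302.52 = $52,176.00.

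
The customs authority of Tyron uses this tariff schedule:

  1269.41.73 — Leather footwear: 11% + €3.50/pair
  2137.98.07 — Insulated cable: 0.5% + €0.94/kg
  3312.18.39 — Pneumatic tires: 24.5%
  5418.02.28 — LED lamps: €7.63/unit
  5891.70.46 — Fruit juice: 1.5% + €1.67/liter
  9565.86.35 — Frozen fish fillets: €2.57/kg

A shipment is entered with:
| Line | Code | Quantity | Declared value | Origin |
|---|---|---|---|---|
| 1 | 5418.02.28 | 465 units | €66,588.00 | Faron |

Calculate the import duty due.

Line 1 (5418.02.28, Faron, 465 units, €66,588.00):
Base rate for 5418.02.28 is €7.63/unit.
Duty = 465 × €7.63 = €3,547.95.

€3,547.95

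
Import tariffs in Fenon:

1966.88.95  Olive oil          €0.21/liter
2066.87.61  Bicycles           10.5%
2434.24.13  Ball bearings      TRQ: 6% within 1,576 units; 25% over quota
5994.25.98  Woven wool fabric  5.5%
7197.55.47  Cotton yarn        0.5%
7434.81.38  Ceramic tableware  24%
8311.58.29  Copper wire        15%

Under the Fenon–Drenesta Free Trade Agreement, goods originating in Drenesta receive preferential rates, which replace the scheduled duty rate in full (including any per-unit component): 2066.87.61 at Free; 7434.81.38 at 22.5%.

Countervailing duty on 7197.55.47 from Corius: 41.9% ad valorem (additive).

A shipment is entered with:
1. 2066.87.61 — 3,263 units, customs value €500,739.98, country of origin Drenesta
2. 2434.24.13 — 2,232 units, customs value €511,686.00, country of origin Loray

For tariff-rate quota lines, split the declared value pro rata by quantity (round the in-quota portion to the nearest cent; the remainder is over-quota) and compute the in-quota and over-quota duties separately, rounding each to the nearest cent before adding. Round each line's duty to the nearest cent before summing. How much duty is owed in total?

Line 1 (2066.87.61, Drenesta, 3,263 units, €500,739.98):
Base rate for 2066.87.61 is 10.5%.
Origin Drenesta qualifies under the Fenon–Drenesta agreement and 2066.87.61 is covered: preferential rate Free applies instead.
Duty = €500,739.98 × 0% = €0.00.
Line 2 (2434.24.13, Loray, 2,232 units, €511,686.00):
Code 2434.24.13 is under a tariff-rate quota (threshold 1,576 units). In-quota: 1,576 units at 6%; over-quota: 656 units at 25%.
Pro-rata value split: in-quota = €511,686.00 × 1,576/2,232 = €361,298.00; over-quota = €511,686.00 − €361,298.00 = €150,388.00.
In-quota duty = €361,298.00 × 6% = €21,677.88. Over-quota duty = €150,388.00 × 25% = €37,597.00.
Line duty = €21,677.88 + €37,597.00 = €59,274.88.
Total = €0.00 + €59,274.88 = €59,274.88.

€59,274.88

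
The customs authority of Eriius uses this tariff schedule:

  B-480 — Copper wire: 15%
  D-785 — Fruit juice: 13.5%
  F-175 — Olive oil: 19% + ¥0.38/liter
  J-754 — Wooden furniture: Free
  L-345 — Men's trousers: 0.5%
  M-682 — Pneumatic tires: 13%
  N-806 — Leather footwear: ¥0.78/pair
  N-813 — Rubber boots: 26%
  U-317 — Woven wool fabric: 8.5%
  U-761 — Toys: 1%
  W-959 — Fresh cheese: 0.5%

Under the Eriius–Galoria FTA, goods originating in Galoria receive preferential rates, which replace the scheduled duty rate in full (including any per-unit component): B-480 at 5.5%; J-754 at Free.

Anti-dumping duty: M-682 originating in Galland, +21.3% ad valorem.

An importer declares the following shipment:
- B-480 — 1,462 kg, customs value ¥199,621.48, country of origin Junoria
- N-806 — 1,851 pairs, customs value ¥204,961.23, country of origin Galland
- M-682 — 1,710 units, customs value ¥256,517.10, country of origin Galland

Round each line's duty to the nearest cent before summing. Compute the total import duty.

¥119,372.37

Line 1 (B-480, Junoria, 1,462 kg, ¥199,621.48):
Base rate for B-480 is 15%.
B-480 has an FTA preferential rate, but origin Junoria is not Galoria; base rate stands.
Duty = ¥199,621.48 × 15% = ¥29,943.22.
Line 2 (N-806, Galland, 1,851 pairs, ¥204,961.23):
Base rate for N-806 is ¥0.78/pair.
Duty = 1,851 × ¥0.78 = ¥1,443.78.
Line 3 (M-682, Galland, 1,710 units, ¥256,517.10):
Base rate for M-682 is 13%.
Additional duty on M-682 from Galland: +21.3%. Applied ad valorem rate: 13% + 21.3% = 34.3%.
Duty = ¥256,517.10 × 34.3% = ¥87,985.37.
Total = ¥29,943.22 + ¥1,443.78 + ¥87,985.37 = ¥119,372.37.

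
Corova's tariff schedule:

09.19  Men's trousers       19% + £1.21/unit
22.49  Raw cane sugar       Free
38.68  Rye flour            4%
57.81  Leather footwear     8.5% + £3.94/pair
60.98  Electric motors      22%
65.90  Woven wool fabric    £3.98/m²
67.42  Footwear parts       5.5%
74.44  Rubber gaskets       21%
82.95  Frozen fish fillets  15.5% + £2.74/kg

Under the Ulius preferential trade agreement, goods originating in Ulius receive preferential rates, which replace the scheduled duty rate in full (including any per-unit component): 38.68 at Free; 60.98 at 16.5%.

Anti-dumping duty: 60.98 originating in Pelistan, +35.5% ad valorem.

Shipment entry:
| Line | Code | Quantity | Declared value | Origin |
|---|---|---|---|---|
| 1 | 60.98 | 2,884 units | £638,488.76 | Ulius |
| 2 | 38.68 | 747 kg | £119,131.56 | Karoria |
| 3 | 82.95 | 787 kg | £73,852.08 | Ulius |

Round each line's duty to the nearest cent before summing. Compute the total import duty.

Line 1 (60.98, Ulius, 2,884 units, £638,488.76):
Base rate for 60.98 is 22%.
Origin Ulius qualifies under the Corova–Ulius agreement and 60.98 is covered: preferential rate 16.5% applies instead.
The additional-duty order on 60.98 targets Pelistan, not Ulius; it does not apply.
Duty = £638,488.76 × 16.5% = £105,350.65.
Line 2 (38.68, Karoria, 747 kg, £119,131.56):
Base rate for 38.68 is 4%.
38.68 has an FTA preferential rate, but origin Karoria is not Ulius; base rate stands.
Duty = £119,131.56 × 4% = £4,765.26.
Line 3 (82.95, Ulius, 787 kg, £73,852.08):
Base rate for 82.95 is 15.5% + £2.74/kg.
Origin Ulius is the FTA partner but 82.95 is not on the preference list; base rate stands.
Duty = £73,852.08 × 15.5% + 787 × £2.74 = £13,603.45.
Total = £105,350.65 + £4,765.26 + £13,603.45 = £123,719.36.

£123,719.36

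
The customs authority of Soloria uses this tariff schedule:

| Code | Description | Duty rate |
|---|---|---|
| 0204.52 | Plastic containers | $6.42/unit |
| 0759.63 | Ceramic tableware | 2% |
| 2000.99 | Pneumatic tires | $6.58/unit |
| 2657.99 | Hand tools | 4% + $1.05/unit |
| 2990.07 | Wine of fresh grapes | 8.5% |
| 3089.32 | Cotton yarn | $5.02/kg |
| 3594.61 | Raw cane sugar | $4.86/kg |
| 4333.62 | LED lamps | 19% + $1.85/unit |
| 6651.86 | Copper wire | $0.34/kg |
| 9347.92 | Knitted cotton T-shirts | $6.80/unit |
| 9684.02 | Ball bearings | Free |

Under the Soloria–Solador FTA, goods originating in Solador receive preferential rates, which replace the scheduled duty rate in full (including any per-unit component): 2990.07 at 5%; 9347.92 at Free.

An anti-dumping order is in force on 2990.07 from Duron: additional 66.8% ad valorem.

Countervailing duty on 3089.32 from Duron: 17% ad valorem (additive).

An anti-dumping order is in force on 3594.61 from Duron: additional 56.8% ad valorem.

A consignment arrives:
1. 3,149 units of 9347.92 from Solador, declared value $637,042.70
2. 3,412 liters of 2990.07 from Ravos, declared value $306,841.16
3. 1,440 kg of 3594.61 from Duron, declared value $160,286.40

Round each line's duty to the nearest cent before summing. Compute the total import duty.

Line 1 (9347.92, Solador, 3,149 units, $637,042.70):
Base rate for 9347.92 is $6.80/unit.
Origin Solador qualifies under the Soloria–Solador agreement and 9347.92 is covered: preferential rate Free applies instead.
Duty = $637,042.70 × 0% = $0.00.
Line 2 (2990.07, Ravos, 3,412 liters, $306,841.16):
Base rate for 2990.07 is 8.5%.
2990.07 has an FTA preferential rate, but origin Ravos is not Solador; base rate stands.
The additional-duty order on 2990.07 targets Duron, not Ravos; it does not apply.
Duty = $306,841.16 × 8.5% = $26,081.50.
Line 3 (3594.61, Duron, 1,440 kg, $160,286.40):
Base rate for 3594.61 is $4.86/kg.
Additional duty on 3594.61 from Duron: +56.8% ad valorem. Applied ad valorem rate = 56.8%.
Duty = $160,286.40 × 56.8% + 1,440 × $4.86 = $98,041.08.
Total = $0.00 + $26,081.50 + $98,041.08 = $124,122.58.

$124,122.58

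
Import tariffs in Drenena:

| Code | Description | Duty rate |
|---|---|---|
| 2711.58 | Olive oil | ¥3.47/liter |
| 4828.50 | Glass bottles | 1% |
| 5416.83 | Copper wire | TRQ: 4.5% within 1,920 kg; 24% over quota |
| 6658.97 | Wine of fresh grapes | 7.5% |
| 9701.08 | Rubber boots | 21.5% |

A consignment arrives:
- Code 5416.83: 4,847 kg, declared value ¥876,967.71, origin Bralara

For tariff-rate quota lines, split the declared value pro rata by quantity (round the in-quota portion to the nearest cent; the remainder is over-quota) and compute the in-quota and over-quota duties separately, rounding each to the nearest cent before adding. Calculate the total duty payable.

¥142,732.06

Line 1 (5416.83, Bralara, 4,847 kg, ¥876,967.71):
Code 5416.83 is under a tariff-rate quota (threshold 1,920 kg). In-quota: 1,920 kg at 4.5%; over-quota: 2,927 kg at 24%.
Pro-rata value split: in-quota = ¥876,967.71 × 1,920/4,847 = ¥347,385.60; over-quota = ¥876,967.71 − ¥347,385.60 = ¥529,582.11.
In-quota duty = ¥347,385.60 × 4.5% = ¥15,632.35. Over-quota duty = ¥529,582.11 × 24% = ¥127,099.71.
Line duty = ¥15,632.35 + ¥127,099.71 = ¥142,732.06.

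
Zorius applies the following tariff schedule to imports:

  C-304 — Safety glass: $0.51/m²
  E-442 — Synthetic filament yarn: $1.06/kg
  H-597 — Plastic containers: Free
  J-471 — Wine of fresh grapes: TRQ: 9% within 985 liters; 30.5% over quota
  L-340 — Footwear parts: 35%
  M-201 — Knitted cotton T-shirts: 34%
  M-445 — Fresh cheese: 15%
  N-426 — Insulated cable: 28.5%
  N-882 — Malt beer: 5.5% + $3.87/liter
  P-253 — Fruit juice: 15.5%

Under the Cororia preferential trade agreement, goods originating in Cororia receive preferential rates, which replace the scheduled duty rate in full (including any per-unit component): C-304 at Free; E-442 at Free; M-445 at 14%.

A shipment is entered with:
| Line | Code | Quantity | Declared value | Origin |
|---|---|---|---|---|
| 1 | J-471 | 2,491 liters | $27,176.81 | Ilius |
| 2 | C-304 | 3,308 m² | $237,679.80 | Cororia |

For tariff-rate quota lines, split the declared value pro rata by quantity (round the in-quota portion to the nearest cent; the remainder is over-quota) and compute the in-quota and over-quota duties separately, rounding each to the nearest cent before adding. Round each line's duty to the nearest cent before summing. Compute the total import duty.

$5,978.46

Line 1 (J-471, Ilius, 2,491 liters, $27,176.81):
Code J-471 is under a tariff-rate quota (threshold 985 liters). In-quota: 985 liters at 9%; over-quota: 1,506 liters at 30.5%.
Pro-rata value split: in-quota = $27,176.81 × 985/2,491 = $10,746.35; over-quota = $27,176.81 − $10,746.35 = $16,430.46.
In-quota duty = $10,746.35 × 9% = $967.17. Over-quota duty = $16,430.46 × 30.5% = $5,011.29.
Line duty = $967.17 + $5,011.29 = $5,978.46.
Line 2 (C-304, Cororia, 3,308 m², $237,679.80):
Base rate for C-304 is $0.51/m².
Origin Cororia qualifies under the Zorius–Cororia agreement and C-304 is covered: preferential rate Free applies instead.
Duty = $237,679.80 × 0% = $0.00.
Total = $5,978.46 + $0.00 = $5,978.46.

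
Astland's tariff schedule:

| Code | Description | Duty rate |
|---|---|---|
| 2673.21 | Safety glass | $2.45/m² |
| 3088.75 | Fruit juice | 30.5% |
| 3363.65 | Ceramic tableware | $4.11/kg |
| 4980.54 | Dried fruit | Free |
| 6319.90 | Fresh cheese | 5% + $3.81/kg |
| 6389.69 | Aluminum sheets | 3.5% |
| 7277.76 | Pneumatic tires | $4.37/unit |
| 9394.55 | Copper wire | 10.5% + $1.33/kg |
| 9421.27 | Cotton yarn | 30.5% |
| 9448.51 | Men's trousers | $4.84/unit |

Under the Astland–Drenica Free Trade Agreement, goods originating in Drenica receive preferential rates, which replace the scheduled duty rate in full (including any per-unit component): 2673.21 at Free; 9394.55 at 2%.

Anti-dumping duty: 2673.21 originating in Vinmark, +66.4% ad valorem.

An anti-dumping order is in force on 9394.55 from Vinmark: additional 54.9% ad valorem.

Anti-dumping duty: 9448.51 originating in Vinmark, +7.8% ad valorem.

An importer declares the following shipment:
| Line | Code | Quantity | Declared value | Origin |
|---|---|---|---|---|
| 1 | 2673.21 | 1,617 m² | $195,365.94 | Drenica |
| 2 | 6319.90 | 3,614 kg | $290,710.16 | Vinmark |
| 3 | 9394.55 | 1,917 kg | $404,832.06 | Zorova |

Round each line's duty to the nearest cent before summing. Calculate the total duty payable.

$73,361.83

Line 1 (2673.21, Drenica, 1,617 m², $195,365.94):
Base rate for 2673.21 is $2.45/m².
Origin Drenica qualifies under the Astland–Drenica agreement and 2673.21 is covered: preferential rate Free applies instead.
The additional-duty order on 2673.21 targets Vinmark, not Drenica; it does not apply.
Duty = $195,365.94 × 0% = $0.00.
Line 2 (6319.90, Vinmark, 3,614 kg, $290,710.16):
Base rate for 6319.90 is 5% + $3.81/kg.
Duty = $290,710.16 × 5% + 3,614 × $3.81 = $28,304.85.
Line 3 (9394.55, Zorova, 1,917 kg, $404,832.06):
Base rate for 9394.55 is 10.5% + $1.33/kg.
9394.55 has an FTA preferential rate, but origin Zorova is not Drenica; base rate stands.
The additional-duty order on 9394.55 targets Vinmark, not Zorova; it does not apply.
Duty = $404,832.06 × 10.5% + 1,917 × $1.33 = $45,056.98.
Total = $0.00 + $28,304.85 + $45,056.98 = $73,361.83.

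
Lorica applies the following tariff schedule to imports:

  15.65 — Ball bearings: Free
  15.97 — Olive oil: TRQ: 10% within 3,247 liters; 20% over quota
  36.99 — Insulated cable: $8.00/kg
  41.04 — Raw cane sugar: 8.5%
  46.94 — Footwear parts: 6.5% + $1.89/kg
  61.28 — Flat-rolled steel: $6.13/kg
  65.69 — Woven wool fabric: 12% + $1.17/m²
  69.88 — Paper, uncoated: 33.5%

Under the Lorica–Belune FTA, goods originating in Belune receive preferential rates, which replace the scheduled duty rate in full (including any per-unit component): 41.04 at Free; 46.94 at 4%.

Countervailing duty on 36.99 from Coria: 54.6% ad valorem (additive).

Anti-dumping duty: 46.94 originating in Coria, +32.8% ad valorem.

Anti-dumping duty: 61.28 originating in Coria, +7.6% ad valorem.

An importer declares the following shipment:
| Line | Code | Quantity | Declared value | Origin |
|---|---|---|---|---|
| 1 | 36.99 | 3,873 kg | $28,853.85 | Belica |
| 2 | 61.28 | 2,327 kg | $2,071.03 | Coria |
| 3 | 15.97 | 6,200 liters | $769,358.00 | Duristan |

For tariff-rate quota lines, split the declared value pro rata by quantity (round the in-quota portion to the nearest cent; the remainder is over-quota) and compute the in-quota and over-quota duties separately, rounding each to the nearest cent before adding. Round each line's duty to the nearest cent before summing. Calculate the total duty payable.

$158,985.48

Line 1 (36.99, Belica, 3,873 kg, $28,853.85):
Base rate for 36.99 is $8.00/kg.
The additional-duty order on 36.99 targets Coria, not Belica; it does not apply.
Duty = 3,873 × $8.00 = $30,984.00.
Line 2 (61.28, Coria, 2,327 kg, $2,071.03):
Base rate for 61.28 is $6.13/kg.
Additional duty on 61.28 from Coria: +7.6% ad valorem. Applied ad valorem rate = 7.6%.
Duty = $2,071.03 × 7.6% + 2,327 × $6.13 = $14,421.91.
Line 3 (15.97, Duristan, 6,200 liters, $769,358.00):
Code 15.97 is under a tariff-rate quota (threshold 3,247 liters). In-quota: 3,247 liters at 10%; over-quota: 2,953 liters at 20%.
Pro-rata value split: in-quota = $769,358.00 × 3,247/6,200 = $402,920.23; over-quota = $769,358.00 − $402,920.23 = $366,437.77.
In-quota duty = $402,920.23 × 10% = $40,292.02. Over-quota duty = $366,437.77 × 20% = $73,287.55.
Line duty = $40,292.02 + $73,287.55 = $113,579.57.
Total = $30,984.00 + $14,421.91 + $113,579.57 = $158,985.48.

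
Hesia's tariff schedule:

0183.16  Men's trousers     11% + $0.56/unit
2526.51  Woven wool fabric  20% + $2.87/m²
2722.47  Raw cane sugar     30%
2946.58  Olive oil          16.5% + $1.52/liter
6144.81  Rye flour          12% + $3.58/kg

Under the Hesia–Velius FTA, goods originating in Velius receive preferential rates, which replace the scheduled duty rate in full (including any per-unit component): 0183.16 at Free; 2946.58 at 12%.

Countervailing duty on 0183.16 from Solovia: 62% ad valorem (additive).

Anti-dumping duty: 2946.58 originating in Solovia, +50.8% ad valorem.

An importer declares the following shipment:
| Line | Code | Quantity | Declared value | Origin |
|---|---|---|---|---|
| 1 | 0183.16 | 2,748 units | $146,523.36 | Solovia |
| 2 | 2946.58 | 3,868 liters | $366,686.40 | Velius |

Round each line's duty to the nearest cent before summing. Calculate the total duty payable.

Line 1 (0183.16, Solovia, 2,748 units, $146,523.36):
Base rate for 0183.16 is 11% + $0.56/unit.
0183.16 has an FTA preferential rate, but origin Solovia is not Velius; base rate stands.
Additional duty on 0183.16 from Solovia: +62%. Applied ad valorem rate: 11% + 62% = 73%.
Duty = $146,523.36 × 73% + 2,748 × $0.56 = $108,500.93.
Line 2 (2946.58, Velius, 3,868 liters, $366,686.40):
Base rate for 2946.58 is 16.5% + $1.52/liter.
Origin Velius qualifies under the Hesia–Velius agreement and 2946.58 is covered: preferential rate 12% applies instead.
The additional-duty order on 2946.58 targets Solovia, not Velius; it does not apply.
Duty = $366,686.40 × 12% = $44,002.37.
Total = $108,500.93 + $44,002.37 = $152,503.30.

$152,503.30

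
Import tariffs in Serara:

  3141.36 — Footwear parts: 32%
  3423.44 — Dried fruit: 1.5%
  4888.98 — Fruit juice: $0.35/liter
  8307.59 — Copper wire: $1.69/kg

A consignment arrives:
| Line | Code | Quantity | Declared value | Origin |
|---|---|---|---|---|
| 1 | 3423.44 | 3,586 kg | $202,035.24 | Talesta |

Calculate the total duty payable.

Line 1 (3423.44, Talesta, 3,586 kg, $202,035.24):
Base rate for 3423.44 is 1.5%.
Duty = $202,035.24 × 1.5% = $3,030.53.

$3,030.53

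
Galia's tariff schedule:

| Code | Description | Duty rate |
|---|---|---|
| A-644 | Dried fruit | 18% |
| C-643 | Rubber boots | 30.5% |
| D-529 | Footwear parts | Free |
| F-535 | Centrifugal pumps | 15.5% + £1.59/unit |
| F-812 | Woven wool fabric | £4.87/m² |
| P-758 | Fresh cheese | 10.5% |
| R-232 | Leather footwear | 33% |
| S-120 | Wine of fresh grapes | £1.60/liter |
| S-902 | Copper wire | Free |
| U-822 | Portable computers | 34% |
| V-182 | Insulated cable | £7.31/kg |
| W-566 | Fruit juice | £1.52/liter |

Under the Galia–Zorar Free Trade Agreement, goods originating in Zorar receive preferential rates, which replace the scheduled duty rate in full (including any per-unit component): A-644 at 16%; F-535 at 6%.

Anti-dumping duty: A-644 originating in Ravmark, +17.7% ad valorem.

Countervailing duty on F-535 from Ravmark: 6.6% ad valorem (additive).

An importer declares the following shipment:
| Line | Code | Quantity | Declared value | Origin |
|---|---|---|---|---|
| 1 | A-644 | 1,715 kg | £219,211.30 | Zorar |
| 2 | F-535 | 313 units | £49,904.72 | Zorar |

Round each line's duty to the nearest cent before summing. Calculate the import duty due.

Line 1 (A-644, Zorar, 1,715 kg, £219,211.30):
Base rate for A-644 is 18%.
Origin Zorar qualifies under the Galia–Zorar agreement and A-644 is covered: preferential rate 16% applies instead.
The additional-duty order on A-644 targets Ravmark, not Zorar; it does not apply.
Duty = £219,211.30 × 16% = £35,073.81.
Line 2 (F-535, Zorar, 313 units, £49,904.72):
Base rate for F-535 is 15.5% + £1.59/unit.
Origin Zorar qualifies under the Galia–Zorar agreement and F-535 is covered: preferential rate 6% applies instead.
The additional-duty order on F-535 targets Ravmark, not Zorar; it does not apply.
Duty = £49,904.72 × 6% = £2,994.28.
Total = £35,073.81 + £2,994.28 = £38,068.09.

£38,068.09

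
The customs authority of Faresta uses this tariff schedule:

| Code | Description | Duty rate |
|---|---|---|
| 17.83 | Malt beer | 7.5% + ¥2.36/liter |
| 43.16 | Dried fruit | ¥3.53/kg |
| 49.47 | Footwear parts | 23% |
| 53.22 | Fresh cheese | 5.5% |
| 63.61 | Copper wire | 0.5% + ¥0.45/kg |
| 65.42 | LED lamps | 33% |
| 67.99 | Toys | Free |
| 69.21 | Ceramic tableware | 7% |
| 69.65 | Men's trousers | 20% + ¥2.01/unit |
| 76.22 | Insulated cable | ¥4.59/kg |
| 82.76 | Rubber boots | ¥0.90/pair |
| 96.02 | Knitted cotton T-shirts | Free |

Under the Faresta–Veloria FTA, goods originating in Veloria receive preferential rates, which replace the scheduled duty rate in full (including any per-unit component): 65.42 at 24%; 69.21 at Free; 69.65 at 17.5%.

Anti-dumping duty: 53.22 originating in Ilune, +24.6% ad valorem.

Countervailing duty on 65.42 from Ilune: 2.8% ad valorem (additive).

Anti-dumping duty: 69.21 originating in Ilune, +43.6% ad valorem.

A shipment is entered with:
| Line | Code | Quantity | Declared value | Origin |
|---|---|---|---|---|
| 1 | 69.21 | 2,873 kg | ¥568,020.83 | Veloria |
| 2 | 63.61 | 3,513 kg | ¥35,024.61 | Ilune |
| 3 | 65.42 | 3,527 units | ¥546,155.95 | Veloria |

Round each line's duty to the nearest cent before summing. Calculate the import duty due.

¥132,833.40

Line 1 (69.21, Veloria, 2,873 kg, ¥568,020.83):
Base rate for 69.21 is 7%.
Origin Veloria qualifies under the Faresta–Veloria agreement and 69.21 is covered: preferential rate Free applies instead.
The additional-duty order on 69.21 targets Ilune, not Veloria; it does not apply.
Duty = ¥568,020.83 × 0% = ¥0.00.
Line 2 (63.61, Ilune, 3,513 kg, ¥35,024.61):
Base rate for 63.61 is 0.5% + ¥0.45/kg.
Duty = ¥35,024.61 × 0.5% + 3,513 × ¥0.45 = ¥1,755.97.
Line 3 (65.42, Veloria, 3,527 units, ¥546,155.95):
Base rate for 65.42 is 33%.
Origin Veloria qualifies under the Faresta–Veloria agreement and 65.42 is covered: preferential rate 24% applies instead.
The additional-duty order on 65.42 targets Ilune, not Veloria; it does not apply.
Duty = ¥546,155.95 × 24% = ¥131,077.43.
Total = ¥0.00 + ¥1,755.97 + ¥131,077.43 = ¥132,833.40.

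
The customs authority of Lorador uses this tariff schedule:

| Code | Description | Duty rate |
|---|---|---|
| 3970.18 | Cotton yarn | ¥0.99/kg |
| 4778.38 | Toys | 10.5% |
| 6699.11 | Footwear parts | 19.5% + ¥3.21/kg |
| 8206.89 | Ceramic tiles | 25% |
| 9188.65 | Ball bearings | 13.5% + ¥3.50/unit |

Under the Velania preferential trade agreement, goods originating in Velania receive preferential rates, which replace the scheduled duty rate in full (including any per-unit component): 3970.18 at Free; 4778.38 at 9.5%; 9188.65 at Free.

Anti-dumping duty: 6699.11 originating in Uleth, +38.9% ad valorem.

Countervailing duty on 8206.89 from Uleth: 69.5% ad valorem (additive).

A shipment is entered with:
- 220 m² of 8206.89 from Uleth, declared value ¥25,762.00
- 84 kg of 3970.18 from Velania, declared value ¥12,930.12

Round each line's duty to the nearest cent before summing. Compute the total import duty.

¥24,345.09

Line 1 (8206.89, Uleth, 220 m², ¥25,762.00):
Base rate for 8206.89 is 25%.
Additional duty on 8206.89 from Uleth: +69.5%. Applied ad valorem rate: 25% + 69.5% = 94.5%.
Duty = ¥25,762.00 × 94.5% = ¥24,345.09.
Line 2 (3970.18, Velania, 84 kg, ¥12,930.12):
Base rate for 3970.18 is ¥0.99/kg.
Origin Velania qualifies under the Lorador–Velania agreement and 3970.18 is covered: preferential rate Free applies instead.
Duty = ¥12,930.12 × 0% = ¥0.00.
Total = ¥24,345.09 + ¥0.00 = ¥24,345.09.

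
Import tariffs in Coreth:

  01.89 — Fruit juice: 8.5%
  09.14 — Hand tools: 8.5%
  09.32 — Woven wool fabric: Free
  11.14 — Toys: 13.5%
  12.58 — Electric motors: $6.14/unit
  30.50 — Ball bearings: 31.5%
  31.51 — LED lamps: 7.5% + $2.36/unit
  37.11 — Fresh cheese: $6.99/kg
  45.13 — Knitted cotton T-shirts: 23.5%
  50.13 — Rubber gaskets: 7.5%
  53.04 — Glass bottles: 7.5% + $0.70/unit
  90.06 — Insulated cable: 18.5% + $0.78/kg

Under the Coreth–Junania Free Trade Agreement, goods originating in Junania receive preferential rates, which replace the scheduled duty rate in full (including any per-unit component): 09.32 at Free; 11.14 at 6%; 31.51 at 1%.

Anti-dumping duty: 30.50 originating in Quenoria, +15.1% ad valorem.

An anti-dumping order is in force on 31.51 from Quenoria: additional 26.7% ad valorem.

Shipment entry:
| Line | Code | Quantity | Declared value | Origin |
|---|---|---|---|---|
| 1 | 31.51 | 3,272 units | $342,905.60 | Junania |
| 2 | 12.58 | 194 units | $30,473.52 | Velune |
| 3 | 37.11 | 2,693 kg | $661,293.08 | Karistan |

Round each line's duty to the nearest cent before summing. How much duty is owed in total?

Line 1 (31.51, Junania, 3,272 units, $342,905.60):
Base rate for 31.51 is 7.5% + $2.36/unit.
Origin Junania qualifies under the Coreth–Junania agreement and 31.51 is covered: preferential rate 1% applies instead.
The additional-duty order on 31.51 targets Quenoria, not Junania; it does not apply.
Duty = $342,905.60 × 1% = $3,429.06.
Line 2 (12.58, Velune, 194 units, $30,473.52):
Base rate for 12.58 is $6.14/unit.
Duty = 194 × $6.14 = $1,191.16.
Line 3 (37.11, Karistan, 2,693 kg, $661,293.08):
Base rate for 37.11 is $6.99/kg.
Duty = 2,693 × $6.99 = $18,824.07.
Total = $3,429.06 + $1,191.16 + $18,824.07 = $23,444.29.

$23,444.29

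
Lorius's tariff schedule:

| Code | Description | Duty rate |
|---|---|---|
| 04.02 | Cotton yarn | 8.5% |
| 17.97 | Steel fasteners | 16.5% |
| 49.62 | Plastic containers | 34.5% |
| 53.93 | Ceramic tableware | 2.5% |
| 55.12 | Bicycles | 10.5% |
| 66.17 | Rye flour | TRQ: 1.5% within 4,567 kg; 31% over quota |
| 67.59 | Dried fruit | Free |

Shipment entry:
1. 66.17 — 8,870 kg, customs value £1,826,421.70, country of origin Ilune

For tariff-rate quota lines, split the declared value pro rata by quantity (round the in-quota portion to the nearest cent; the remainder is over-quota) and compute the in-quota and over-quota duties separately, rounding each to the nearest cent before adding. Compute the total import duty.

£288,775.39

Line 1 (66.17, Ilune, 8,870 kg, £1,826,421.70):
Code 66.17 is under a tariff-rate quota (threshold 4,567 kg). In-quota: 4,567 kg at 1.5%; over-quota: 4,303 kg at 31%.
Pro-rata value split: in-quota = £1,826,421.70 × 4,567/8,870 = £940,390.97; over-quota = £1,826,421.70 − £940,390.97 = £886,030.73.
In-quota duty = £940,390.97 × 1.5% = £14,105.86. Over-quota duty = £886,030.73 × 31% = £274,669.53.
Line duty = £14,105.86 + £274,669.53 = £288,775.39.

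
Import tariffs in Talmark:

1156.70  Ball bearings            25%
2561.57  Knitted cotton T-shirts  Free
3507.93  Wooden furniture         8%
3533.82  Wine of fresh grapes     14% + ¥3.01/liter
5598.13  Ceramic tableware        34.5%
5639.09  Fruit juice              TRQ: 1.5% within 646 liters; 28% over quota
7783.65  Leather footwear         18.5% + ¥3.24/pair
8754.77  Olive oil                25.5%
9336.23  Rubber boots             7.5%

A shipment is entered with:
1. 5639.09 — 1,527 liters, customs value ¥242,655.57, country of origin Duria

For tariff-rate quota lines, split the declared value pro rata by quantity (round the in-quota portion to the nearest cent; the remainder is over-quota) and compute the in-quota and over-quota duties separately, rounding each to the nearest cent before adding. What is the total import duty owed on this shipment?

¥40,739.76

Line 1 (5639.09, Duria, 1,527 liters, ¥242,655.57):
Code 5639.09 is under a tariff-rate quota (threshold 646 liters). In-quota: 646 liters at 1.5%; over-quota: 881 liters at 28%.
Pro-rata value split: in-quota = ¥242,655.57 × 646/1,527 = ¥102,655.86; over-quota = ¥242,655.57 − ¥102,655.86 = ¥139,999.71.
In-quota duty = ¥102,655.86 × 1.5% = ¥1,539.84. Over-quota duty = ¥139,999.71 × 28% = ¥39,199.92.
Line duty = ¥1,539.84 + ¥39,199.92 = ¥40,739.76.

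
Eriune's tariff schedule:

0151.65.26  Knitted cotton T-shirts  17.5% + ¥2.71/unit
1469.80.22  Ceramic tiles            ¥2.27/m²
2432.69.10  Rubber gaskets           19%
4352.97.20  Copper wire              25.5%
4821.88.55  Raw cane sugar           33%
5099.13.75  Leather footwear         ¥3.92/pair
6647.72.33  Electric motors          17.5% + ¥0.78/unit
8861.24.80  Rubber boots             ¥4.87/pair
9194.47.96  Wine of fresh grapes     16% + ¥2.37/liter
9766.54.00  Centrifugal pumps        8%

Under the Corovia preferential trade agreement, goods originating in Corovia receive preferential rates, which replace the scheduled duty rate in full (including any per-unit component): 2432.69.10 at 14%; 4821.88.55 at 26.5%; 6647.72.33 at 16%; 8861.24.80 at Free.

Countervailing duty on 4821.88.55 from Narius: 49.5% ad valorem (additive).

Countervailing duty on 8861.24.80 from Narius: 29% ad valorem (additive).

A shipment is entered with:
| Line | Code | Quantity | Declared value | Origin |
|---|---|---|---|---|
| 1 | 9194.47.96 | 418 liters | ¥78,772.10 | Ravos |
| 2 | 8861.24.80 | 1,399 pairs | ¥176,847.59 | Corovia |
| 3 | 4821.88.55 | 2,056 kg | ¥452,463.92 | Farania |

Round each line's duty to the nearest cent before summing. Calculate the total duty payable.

¥162,907.29

Line 1 (9194.47.96, Ravos, 418 liters, ¥78,772.10):
Base rate for 9194.47.96 is 16% + ¥2.37/liter.
Duty = ¥78,772.10 × 16% + 418 × ¥2.37 = ¥13,594.20.
Line 2 (8861.24.80, Corovia, 1,399 pairs, ¥176,847.59):
Base rate for 8861.24.80 is ¥4.87/pair.
Origin Corovia qualifies under the Eriune–Corovia agreement and 8861.24.80 is covered: preferential rate Free applies instead.
The additional-duty order on 8861.24.80 targets Narius, not Corovia; it does not apply.
Duty = ¥176,847.59 × 0% = ¥0.00.
Line 3 (4821.88.55, Farania, 2,056 kg, ¥452,463.92):
Base rate for 4821.88.55 is 33%.
4821.88.55 has an FTA preferential rate, but origin Farania is not Corovia; base rate stands.
The additional-duty order on 4821.88.55 targets Narius, not Farania; it does not apply.
Duty = ¥452,463.92 × 33% = ¥149,313.09.
Total = ¥13,594.20 + ¥0.00 + ¥149,313.09 = ¥162,907.29.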